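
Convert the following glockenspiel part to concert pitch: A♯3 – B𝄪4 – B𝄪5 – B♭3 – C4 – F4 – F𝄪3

A#5 B##6 B##7 Bb5 C6 F6 F##5

Written C4 on the glockenspiel sounds as C6, a perfect fifteenth higher; apply that shift to every note.
A#3 -> A#5
B##4 -> B##6
B##5 -> B##7
Bb3 -> Bb5
C4 -> C6
F4 -> F6
F##3 -> F##5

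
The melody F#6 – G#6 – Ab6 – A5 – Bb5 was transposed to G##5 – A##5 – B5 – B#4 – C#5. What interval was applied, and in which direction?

down a diminished seventh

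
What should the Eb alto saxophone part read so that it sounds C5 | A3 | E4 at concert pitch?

A5 F#4 C#5

The Eb alto saxophone sounds a major sixth below written, so the written part must be a major sixth above concert — transpose each note up.
C5 gives A5
A3 gives F#4
E4 gives C#5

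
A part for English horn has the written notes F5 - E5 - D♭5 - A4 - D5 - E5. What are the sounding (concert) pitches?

Bb4 A4 Gb4 D4 G4 A4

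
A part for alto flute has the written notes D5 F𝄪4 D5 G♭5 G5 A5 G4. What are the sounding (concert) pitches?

A4 C##4 A4 Db5 D5 E5 D4

Written C4 on the alto flute sounds as G3, a perfect fourth lower; apply that shift to every note.
D5 becomes A4
F##4 becomes C##4
D5 becomes A4
Gb5 becomes Db5
G5 becomes D5
A5 becomes E5
G4 becomes D4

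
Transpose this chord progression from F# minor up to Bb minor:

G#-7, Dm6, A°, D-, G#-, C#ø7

F# minor up to Bb minor is a diminished fourth; each chord root moves by that interval while the quality stays the same.
G#-7: root G# up a diminished fourth → C, giving C-7.
Dm6: root D up a diminished fourth → Gb, giving Gbm6.
A°: root A up a diminished fourth → Db, giving Db°.
D-: root D up a diminished fourth → Gb, giving Gb-.
G#-: root G# up a diminished fourth → C, giving C-.
C#ø7: root C# up a diminished fourth → F, giving Fø7.

C-7 Gbm6 Db° Gb- C- Fø7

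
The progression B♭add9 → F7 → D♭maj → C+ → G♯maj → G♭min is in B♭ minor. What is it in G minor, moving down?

B♭ minor down to G minor is a minor third; each chord root moves by that interval while the quality stays the same.
B♭add9: root B♭ down a minor third → G, giving Gadd9.
F7: root F down a minor third → D, giving D7.
D♭maj: root D♭ down a minor third → Bb, giving Bbmaj.
C+: root C down a minor third → A, giving A+.
G♯maj: root G♯ down a minor third → E#, giving E#maj.
G♭min: root G♭ down a minor third → Eb, giving Ebmin.

Gadd9 D7 Bbmaj A+ E#maj Ebmin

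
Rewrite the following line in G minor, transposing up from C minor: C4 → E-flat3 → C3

C minor to G minor up is a perfect fifth, so every note moves up by that interval.
C4 to G4
Eb3 to Bb3
C3 to G3

G4 Bb3 G3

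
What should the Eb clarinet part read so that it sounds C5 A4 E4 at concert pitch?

The Eb clarinet sounds a minor third above written, so the written part must be a minor third below concert — transpose each note down.
C5 to A4
A4 to F#4
E4 to C#4

A4 F#4 C#4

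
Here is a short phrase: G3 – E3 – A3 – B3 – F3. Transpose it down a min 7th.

G3 gives A2
E3 gives F#2
A3 gives B2
B3 gives C#3
F3 gives G2

A2 F#2 B2 C#3 G2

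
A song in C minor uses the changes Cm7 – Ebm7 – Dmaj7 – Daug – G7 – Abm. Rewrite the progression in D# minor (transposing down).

D#m7 F#m7 E#maj7 E#aug A#7 Bm

C minor down to D# minor is a diminished seventh; each chord root moves by that interval while the quality stays the same.
Cm7: root C down a diminished seventh → D#, giving D#m7.
Ebm7: root Eb down a diminished seventh → F#, giving F#m7.
Dmaj7: root D down a diminished seventh → E#, giving E#maj7.
Daug: root D down a diminished seventh → E#, giving E#aug.
G7: root G down a diminished seventh → A#, giving A#7.
Abm: root Ab down a diminished seventh → B, giving Bm.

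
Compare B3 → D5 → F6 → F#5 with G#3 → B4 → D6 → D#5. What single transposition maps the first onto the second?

Take the first pair: B3 → G#3. B to G spans 3 letter names, so the interval is some kind of third.
G#3 to B3 is 3 semitones, which makes it a minor third; the second version is lower, so the direction is down.
Checking another pair — F#5 → D#5 — gives the same interval.

down a minor third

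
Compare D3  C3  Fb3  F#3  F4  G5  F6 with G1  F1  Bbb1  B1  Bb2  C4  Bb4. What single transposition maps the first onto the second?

From D3 to G1 is 12 letter names — a twelfth of some quality.
G1 to D3 is 19 semitones, which makes it a perfect twelfth; the second version is lower, so the direction is down.
Checking another pair — F6 → Bb4 — gives the same interval.

down a perfect twelfth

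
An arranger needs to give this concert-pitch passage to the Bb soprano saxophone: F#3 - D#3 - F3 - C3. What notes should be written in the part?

Written C4 sounds as Bb3 on the Bb soprano saxophone, so concert pitches are written a major second up.
F#3 -> G#3
D#3 -> E#3
F3 -> G3
C3 -> D3

G#3 E#3 G3 D3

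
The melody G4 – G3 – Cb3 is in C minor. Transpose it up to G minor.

D5 D4 Gb3

From C up to G is a perfect fifth; apply that to each pitch.
G4 becomes D5
G3 becomes D4
Cb3 becomes Gb3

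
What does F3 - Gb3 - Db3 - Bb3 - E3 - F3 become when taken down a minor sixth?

F3 gives A2
Gb3 gives Bb2
Db3 gives F2
Bb3 gives D3
E3 gives G#2
F3 gives A2

A2 Bb2 F2 D3 G#2 A2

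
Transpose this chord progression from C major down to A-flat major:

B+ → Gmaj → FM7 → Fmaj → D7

C major down to A-flat major is a major third; each chord root moves by that interval while the quality stays the same.
B+: root B down a major third → G, giving G+.
Gmaj: root G down a major third → Eb, giving Ebmaj.
FM7: root F down a major third → Db, giving DbM7.
Fmaj: root F down a major third → Db, giving Dbmaj.
D7: root D down a major third → Bb, giving Bb7.

G+ Ebmaj DbM7 Dbmaj Bb7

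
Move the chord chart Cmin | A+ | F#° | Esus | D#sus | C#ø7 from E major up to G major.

E major up to G major is a minor third; each chord root moves by that interval while the quality stays the same.
Cmin: root C up a minor third → Eb, giving Ebmin.
A+: root A up a minor third → C, giving C+.
F#°: root F# up a minor third → A, giving A°.
Esus: root E up a minor third → G, giving Gsus.
D#sus: root D# up a minor third → F#, giving F#sus.
C#ø7: root C# up a minor third → E, giving Eø7.

Ebmin C+ A° Gsus F#sus Eø7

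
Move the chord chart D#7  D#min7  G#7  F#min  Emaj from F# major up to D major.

B7 Bmin7 E7 Dmin Cmaj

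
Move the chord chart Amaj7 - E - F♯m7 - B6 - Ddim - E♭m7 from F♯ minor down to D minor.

Fmaj7 C Dm7 G6 Bbdim Cbm7

F♯ minor down to D minor is a major third; each chord root moves by that interval while the quality stays the same.
Amaj7: root A down a major third → F, giving Fmaj7.
E: root E down a major third → C, giving C.
F♯m7: root F♯ down a major third → D, giving Dm7.
B6: root B down a major third → G, giving G6.
Ddim: root D down a major third → Bb, giving Bbdim.
E♭m7: root E♭ down a major third → Cb, giving Cbm7.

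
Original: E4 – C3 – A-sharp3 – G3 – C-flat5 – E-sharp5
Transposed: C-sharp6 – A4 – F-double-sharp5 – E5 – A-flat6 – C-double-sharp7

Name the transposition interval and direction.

up a major thirteenth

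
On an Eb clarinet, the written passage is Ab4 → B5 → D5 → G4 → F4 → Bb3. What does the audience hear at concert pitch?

Cb5 D6 F5 Bb4 Ab4 Db4

Written C4 on the Eb clarinet sounds as Eb4, a minor third higher; apply that shift to every note.
Ab4 -> Cb5
B5 -> D6
D5 -> F5
G4 -> Bb4
F4 -> Ab4
Bb3 -> Db4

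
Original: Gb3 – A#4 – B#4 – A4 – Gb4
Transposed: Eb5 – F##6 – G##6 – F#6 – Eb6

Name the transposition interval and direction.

up a major thirteenth

From Gb3 to Eb5 is 13 letter names — a thirteenth of some quality.
Gb3 to Eb5 is 21 semitones, which makes it a major thirteenth; the second version is higher, so the direction is up.
Checking another pair — Gb4 → Eb6 — gives the same interval.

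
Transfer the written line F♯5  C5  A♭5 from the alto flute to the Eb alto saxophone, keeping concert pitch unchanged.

A#5 E5 C6

First find concert pitch: the alto flute sounds a perfect fourth below written, so F♯5 C5 A♭5 sounds C#5 G4 Eb5.
Then write for Eb alto saxophone: it sounds a major sixth below written, so the part must be a major sixth above concert.
C#5 → A#5
G4 → E5
Eb5 → C6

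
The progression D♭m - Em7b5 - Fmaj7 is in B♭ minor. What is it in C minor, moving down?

B♭ minor down to C minor is a minor seventh; each chord root moves by that interval while the quality stays the same.
D♭m: root D♭ down a minor seventh → Eb, giving Ebm.
Em7b5: root E down a minor seventh → F#, giving F#m7b5.
Fmaj7: root F down a minor seventh → G, giving Gmaj7.

Ebm F#m7b5 Gmaj7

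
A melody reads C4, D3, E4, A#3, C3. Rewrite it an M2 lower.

Bb3 C3 D4 G#3 Bb2

C4: a second down reaches B, and 2 semitones makes it Bb3.
D3 down a major second is C3.
E4: a second down reaches D, and 2 semitones makes it D4.
A major second down from A#3 gives G#3.
A major second down from C3 gives Bb2.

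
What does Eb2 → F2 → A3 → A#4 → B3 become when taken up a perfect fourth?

Ab2 Bb2 D4 D#5 E4

Eb2: a fourth up reaches A, and 5 semitones makes it Ab2.
A perfect fourth up from F2 gives Bb2.
A3: a fourth up reaches D, and 5 semitones makes it D4.
A perfect fourth up from A#4 gives D#5.
B3: a fourth up reaches E, and 5 semitones makes it E4.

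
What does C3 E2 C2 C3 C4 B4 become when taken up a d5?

C3 to Gb3
E2 to Bb2
C2 to Gb2
C3 to Gb3
C4 to Gb4
B4 to F5

Gb3 Bb2 Gb2 Gb3 Gb4 F5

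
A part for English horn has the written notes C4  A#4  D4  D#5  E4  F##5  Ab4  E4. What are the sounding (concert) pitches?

F3 D#4 G3 G#4 A3 B#4 Db4 A3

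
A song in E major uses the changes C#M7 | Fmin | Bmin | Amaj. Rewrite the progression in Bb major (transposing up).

GM7 Cbmin Fmin Ebmaj

E major up to Bb major is a diminished fifth; each chord root moves by that interval while the quality stays the same.
C#M7: root C# up a diminished fifth → G, giving GM7.
Fmin: root F up a diminished fifth → Cb, giving Cbmin.
Bmin: root B up a diminished fifth → F, giving Fmin.
Amaj: root A up a diminished fifth → Eb, giving Ebmaj.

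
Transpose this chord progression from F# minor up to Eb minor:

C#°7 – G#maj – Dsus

Bb°7 Fmaj Cbsus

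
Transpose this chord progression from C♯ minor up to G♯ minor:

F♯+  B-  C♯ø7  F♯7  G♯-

C#+ F#- G#ø7 C#7 D#-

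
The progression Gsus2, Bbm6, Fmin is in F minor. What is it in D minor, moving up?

F minor up to D minor is a major sixth; each chord root moves by that interval while the quality stays the same.
Gsus2: root G up a major sixth → E, giving Esus2.
Bbm6: root Bb up a major sixth → G, giving Gm6.
Fmin: root F up a major sixth → D, giving Dmin.

Esus2 Gm6 Dmin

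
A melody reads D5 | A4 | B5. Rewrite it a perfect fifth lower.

D5: a fifth down reaches G, and 7 semitones makes it G4.
A4 down a perfect fifth is D4.
A perfect fifth down from B5 gives E5.

G4 D4 E5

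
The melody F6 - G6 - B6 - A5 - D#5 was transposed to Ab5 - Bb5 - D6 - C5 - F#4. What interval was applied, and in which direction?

Take the first pair: F6 → Ab5. F to A spans 6 letter names, so the interval is some kind of sixth.
Ab5 to F6 is 9 semitones, which makes it a major sixth; the second version is lower, so the direction is down.
Checking another pair — D#5 → F#4 — gives the same interval.

down a major sixth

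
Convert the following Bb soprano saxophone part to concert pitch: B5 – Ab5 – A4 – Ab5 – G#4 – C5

Written C4 on the Bb soprano saxophone sounds as Bb3, a major second lower; apply that shift to every note.
B5 to A5
Ab5 to Gb5
A4 to G4
Ab5 to Gb5
G#4 to F#4
C5 to Bb4

A5 Gb5 G4 Gb5 F#4 Bb4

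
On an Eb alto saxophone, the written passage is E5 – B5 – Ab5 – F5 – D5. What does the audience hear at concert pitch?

G4 D5 Cb5 Ab4 F4

The Eb alto saxophone sounds a major sixth below written, so transpose each written note down a major sixth.
E5 gives G4
B5 gives D5
Ab5 gives Cb5
F5 gives Ab4
D5 gives F4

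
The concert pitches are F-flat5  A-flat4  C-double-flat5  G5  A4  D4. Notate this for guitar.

Written C4 sounds as C3 on the guitar, so concert pitches are written a perfect octave up.
Fb5 gives Fb6
Ab4 gives Ab5
Cbb5 gives Cbb6
G5 gives G6
A4 gives A5
D4 gives D5

Fb6 Ab5 Cbb6 G6 A5 D5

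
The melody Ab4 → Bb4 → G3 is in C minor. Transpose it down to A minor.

F4 G4 E3

C minor to A minor down is a minor third, so every note moves down by that interval.
Ab4 -> F4
Bb4 -> G4
G3 -> E3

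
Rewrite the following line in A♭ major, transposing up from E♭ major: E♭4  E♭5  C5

Ab4 Ab5 F5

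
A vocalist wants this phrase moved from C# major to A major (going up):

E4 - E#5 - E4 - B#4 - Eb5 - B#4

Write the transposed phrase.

C5 C#6 C5 G#5 Cb6 G#5

C# major to A major up is a minor sixth, so every note moves up by that interval.
E4 becomes C5
E#5 becomes C#6
E4 becomes C5
B#4 becomes G#5
Eb5 becomes Cb6
B#4 becomes G#5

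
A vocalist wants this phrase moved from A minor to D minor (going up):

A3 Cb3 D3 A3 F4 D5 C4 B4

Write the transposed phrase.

A minor to D minor up is a perfect fourth, so every note moves up by that interval.
A3 → D4
Cb3 → Fb3
D3 → G3
A3 → D4
F4 → Bb4
D5 → G5
C4 → F4
B4 → E5

D4 Fb3 G3 D4 Bb4 G5 F4 E5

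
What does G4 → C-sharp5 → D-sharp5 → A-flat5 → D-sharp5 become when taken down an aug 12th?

Cb3 F3 G3 Dbb4 G3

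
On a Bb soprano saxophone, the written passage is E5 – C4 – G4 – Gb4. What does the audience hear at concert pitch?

D5 Bb3 F4 Fb4

Written C4 on the Bb soprano saxophone sounds as Bb3, a major second lower; apply that shift to every note.
E5 to D5
C4 to Bb3
G4 to F4
Gb4 to Fb4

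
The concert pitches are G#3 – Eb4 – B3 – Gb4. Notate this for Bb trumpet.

A#3 F4 C#4 Ab4

The Bb trumpet sounds a major second below written, so the written part must be a major second above concert — transpose each note up.
G#3 to A#3
Eb4 to F4
B3 to C#4
Gb4 to Ab4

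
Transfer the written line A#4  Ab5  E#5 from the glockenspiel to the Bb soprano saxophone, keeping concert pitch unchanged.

B#6 Bb7 F##7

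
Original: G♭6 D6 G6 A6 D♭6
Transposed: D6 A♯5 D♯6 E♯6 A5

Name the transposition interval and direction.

Take the first pair: Gb6 → D6. G to D spans 4 letter names, so the interval is some kind of fourth.
D6 to Gb6 is 4 semitones, which makes it a diminished fourth; the second version is lower, so the direction is down.
Checking another pair — Db6 → A5 — gives the same interval.

down a diminished fourth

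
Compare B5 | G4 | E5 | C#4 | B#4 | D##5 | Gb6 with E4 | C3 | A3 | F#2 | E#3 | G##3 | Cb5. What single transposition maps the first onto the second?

Take the first pair: B5 → E4. B to E spans 12 letter names, so the interval is some kind of twelfth.
E4 to B5 is 19 semitones, which makes it a perfect twelfth; the second version is lower, so the direction is down.
Checking another pair — Gb6 → Cb5 — gives the same interval.

down a perfect twelfth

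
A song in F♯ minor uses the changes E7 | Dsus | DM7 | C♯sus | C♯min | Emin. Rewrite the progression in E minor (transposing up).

D7 Csus CM7 Bsus Bmin Dmin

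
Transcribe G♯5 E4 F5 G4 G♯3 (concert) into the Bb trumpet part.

A#5 F#4 G5 A4 A#3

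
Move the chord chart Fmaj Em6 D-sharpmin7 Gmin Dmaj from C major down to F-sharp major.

Bmaj A#m6 G##min7 C#min G#maj

C major down to F-sharp major is a diminished fifth; each chord root moves by that interval while the quality stays the same.
Fmaj: root F down a diminished fifth → B, giving Bmaj.
Em6: root E down a diminished fifth → A#, giving A#m6.
D-sharpmin7: root D-sharp down a diminished fifth → G##, giving G##min7.
Gmin: root G down a diminished fifth → C#, giving C#min.
Dmaj: root D down a diminished fifth → G#, giving G#maj.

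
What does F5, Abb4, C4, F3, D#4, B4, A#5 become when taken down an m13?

F5: a thirteenth down reaches A, and 20 semitones makes it A3.
Abb4: a thirteenth down reaches C, and 20 semitones makes it Cb3.
C4 down a minor thirteenth is E2.
A minor thirteenth down from F3 gives A1.
D#4 down a minor thirteenth is F##2.
B4: a thirteenth down reaches D, and 20 semitones makes it D#3.
A minor thirteenth down from A#5 gives C##4.

A3 Cb3 E2 A1 F##2 D#3 C##4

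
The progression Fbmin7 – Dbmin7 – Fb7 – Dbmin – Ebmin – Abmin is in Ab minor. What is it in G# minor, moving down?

Emin7 C#min7 E7 C#min D#min G#min

Ab minor down to G# minor is a diminished second; each chord root moves by that interval while the quality stays the same.
Fbmin7: root Fb down a diminished second → E, giving Emin7.
Dbmin7: root Db down a diminished second → C#, giving C#min7.
Fb7: root Fb down a diminished second → E, giving E7.
Dbmin: root Db down a diminished second → C#, giving C#min.
Ebmin: root Eb down a diminished second → D#, giving D#min.
Abmin: root Ab down a diminished second → G#, giving G#min.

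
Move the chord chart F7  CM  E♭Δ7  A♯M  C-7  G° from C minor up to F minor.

C minor up to F minor is a perfect fourth; each chord root moves by that interval while the quality stays the same.
F7: root F up a perfect fourth → Bb, giving Bb7.
CM: root C up a perfect fourth → F, giving FM.
E♭Δ7: root E♭ up a perfect fourth → Ab, giving AbΔ7.
A♯M: root A♯ up a perfect fourth → D#, giving D#M.
C-7: root C up a perfect fourth → F, giving F-7.
G°: root G up a perfect fourth → C, giving C°.

Bb7 FM AbΔ7 D#M F-7 C°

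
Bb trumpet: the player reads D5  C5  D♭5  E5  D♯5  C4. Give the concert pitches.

The Bb trumpet sounds a major second below written, so transpose each written note down a major second.
D5 gives C5
C5 gives Bb4
Db5 gives Cb5
E5 gives D5
D#5 gives C#5
C4 gives Bb3

C5 Bb4 Cb5 D5 C#5 Bb3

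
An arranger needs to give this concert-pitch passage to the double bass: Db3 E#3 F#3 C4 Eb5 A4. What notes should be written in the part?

Written C4 sounds as C3 on the double bass, so concert pitches are written a perfect octave up.
Db3 to Db4
E#3 to E#4
F#3 to F#4
C4 to C5
Eb5 to Eb6
A4 to A5

Db4 E#4 F#4 C5 Eb6 A5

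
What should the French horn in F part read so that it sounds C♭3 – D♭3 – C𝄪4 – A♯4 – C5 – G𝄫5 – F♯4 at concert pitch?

The French horn in F sounds a perfect fifth below written, so the written part must be a perfect fifth above concert — transpose each note up.
Cb3 → Gb3
Db3 → Ab3
C##4 → G##4
A#4 → E#5
C5 → G5
Gbb5 → Dbb6
F#4 → C#5

Gb3 Ab3 G##4 E#5 G5 Dbb6 C#5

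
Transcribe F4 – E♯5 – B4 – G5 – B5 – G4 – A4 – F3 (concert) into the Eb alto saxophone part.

The Eb alto saxophone sounds a major sixth below written, so the written part must be a major sixth above concert — transpose each note up.
F4 gives D5
E#5 gives C##6
B4 gives G#5
G5 gives E6
B5 gives G#6
G4 gives E5
A4 gives F#5
F3 gives D4

D5 C##6 G#5 E6 G#6 E5 F#5 D4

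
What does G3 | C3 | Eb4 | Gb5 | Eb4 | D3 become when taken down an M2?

F3 Bb2 Db4 Fb5 Db4 C3

A major second down from G3 gives F3.
C3: a second down reaches B, and 2 semitones makes it Bb2.
A major second down from Eb4 gives Db4.
Gb5 down a major second is Fb5.
A major second down from Eb4 gives Db4.
D3 down a major second is C3.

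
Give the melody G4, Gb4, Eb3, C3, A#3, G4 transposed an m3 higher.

Bb4 Bbb4 Gb3 Eb3 C#4 Bb4

G4: a third up reaches B, and 3 semitones makes it Bb4.
Gb4 up a minor third is Bbb4.
A minor third up from Eb3 gives Gb3.
A minor third up from C3 gives Eb3.
A#3: a third up reaches C, and 3 semitones makes it C#4.
G4: a third up reaches B, and 3 semitones makes it Bb4.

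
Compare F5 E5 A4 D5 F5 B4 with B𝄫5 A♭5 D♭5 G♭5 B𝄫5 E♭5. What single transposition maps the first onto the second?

up a diminished fourth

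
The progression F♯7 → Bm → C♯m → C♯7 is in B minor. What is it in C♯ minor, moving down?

B minor down to C♯ minor is a minor seventh; each chord root moves by that interval while the quality stays the same.
F♯7: root F♯ down a minor seventh → G#, giving G#7.
Bm: root B down a minor seventh → C#, giving C#m.
C♯m: root C♯ down a minor seventh → D#, giving D#m.
C♯7: root C♯ down a minor seventh → D#, giving D#7.

G#7 C#m D#m D#7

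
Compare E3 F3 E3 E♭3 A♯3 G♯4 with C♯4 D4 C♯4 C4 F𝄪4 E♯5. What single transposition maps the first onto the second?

Take the first pair: E3 → C#4. E to C spans 6 letter names, so the interval is some kind of sixth.
E3 to C#4 is 9 semitones, which makes it a major sixth; the second version is higher, so the direction is up.
Checking another pair — G#4 → E#5 — gives the same interval.

up a major sixth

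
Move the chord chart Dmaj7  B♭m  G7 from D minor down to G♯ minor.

D minor down to G♯ minor is a diminished fifth; each chord root moves by that interval while the quality stays the same.
Dmaj7: root D down a diminished fifth → G#, giving G#maj7.
B♭m: root B♭ down a diminished fifth → E, giving Em.
G7: root G down a diminished fifth → C#, giving C#7.

G#maj7 Em C#7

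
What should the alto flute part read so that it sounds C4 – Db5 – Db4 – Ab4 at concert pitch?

The alto flute sounds a perfect fourth below written, so the written part must be a perfect fourth above concert — transpose each note up.
C4 becomes F4
Db5 becomes Gb5
Db4 becomes Gb4
Ab4 becomes Db5

F4 Gb5 Gb4 Db5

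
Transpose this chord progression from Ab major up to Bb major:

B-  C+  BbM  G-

C#- D+ CM A-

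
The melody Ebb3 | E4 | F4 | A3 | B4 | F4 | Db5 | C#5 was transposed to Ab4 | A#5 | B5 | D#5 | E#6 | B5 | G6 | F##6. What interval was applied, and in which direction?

From Ebb3 to Ab4 is 11 letter names — an eleventh of some quality.
Ebb3 to Ab4 is 18 semitones, which makes it an augmented eleventh; the second version is higher, so the direction is up.
Checking another pair — C#5 → F##6 — gives the same interval.

up an augmented eleventh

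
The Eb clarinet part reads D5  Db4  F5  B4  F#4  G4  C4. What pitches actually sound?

F5 Fb4 Ab5 D5 A4 Bb4 Eb4

Written C4 on the Eb clarinet sounds as Eb4, a minor third higher; apply that shift to every note.
D5 to F5
Db4 to Fb4
F5 to Ab5
B4 to D5
F#4 to A4
G4 to Bb4
C4 to Eb4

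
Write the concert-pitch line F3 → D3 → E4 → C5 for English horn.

C4 A3 B4 G5

Written C4 sounds as F3 on the English horn, so concert pitches are written a perfect fifth up.
F3 gives C4
D3 gives A3
E4 gives B4
C5 gives G5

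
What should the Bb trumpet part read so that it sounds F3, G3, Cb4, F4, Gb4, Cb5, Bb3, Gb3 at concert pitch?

Written C4 sounds as Bb3 on the Bb trumpet, so concert pitches are written a major second up.
F3 → G3
G3 → A3
Cb4 → Db4
F4 → G4
Gb4 → Ab4
Cb5 → Db5
Bb3 → C4
Gb3 → Ab3

G3 A3 Db4 G4 Ab4 Db5 C4 Ab3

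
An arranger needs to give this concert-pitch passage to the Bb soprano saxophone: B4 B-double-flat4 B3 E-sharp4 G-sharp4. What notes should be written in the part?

C#5 Cb5 C#4 F##4 A#4

Written C4 sounds as Bb3 on the Bb soprano saxophone, so concert pitches are written a major second up.
B4 becomes C#5
Bbb4 becomes Cb5
B3 becomes C#4
E#4 becomes F##4
G#4 becomes A#4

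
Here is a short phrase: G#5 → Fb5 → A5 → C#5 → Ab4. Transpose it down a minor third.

G#5: a third down reaches E, and 3 semitones makes it E#5.
A minor third down from Fb5 gives Db5.
A5 down a minor third is F#5.
A minor third down from C#5 gives A#4.
Ab4 down a minor third is F4.

E#5 Db5 F#5 A#4 F4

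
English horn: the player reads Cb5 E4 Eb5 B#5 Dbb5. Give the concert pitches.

Fb4 A3 Ab4 E#5 Gbb4

Written C4 on the English horn sounds as F3, a perfect fifth lower; apply that shift to every note.
Cb5 → Fb4
E4 → A3
Eb5 → Ab4
B#5 → E#5
Dbb5 → Gbb4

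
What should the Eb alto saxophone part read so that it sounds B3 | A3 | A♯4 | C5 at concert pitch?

G#4 F#4 F##5 A5

The Eb alto saxophone sounds a major sixth below written, so the written part must be a major sixth above concert — transpose each note up.
B3 gives G#4
A3 gives F#4
A#4 gives F##5
C5 gives A5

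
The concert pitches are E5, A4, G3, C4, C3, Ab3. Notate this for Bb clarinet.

F#5 B4 A3 D4 D3 Bb3

Written C4 sounds as Bb3 on the Bb clarinet, so concert pitches are written a major second up.
E5 becomes F#5
A4 becomes B4
G3 becomes A3
C4 becomes D4
C3 becomes D3
Ab3 becomes Bb3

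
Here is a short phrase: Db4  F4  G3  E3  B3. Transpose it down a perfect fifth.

A perfect fifth down from Db4 gives Gb3.
F4: a fifth down reaches B, and 7 semitones makes it Bb3.
G3 down a perfect fifth is C3.
E3 down a perfect fifth is A2.
B3: a fifth down reaches E, and 7 semitones makes it E3.

Gb3 Bb3 C3 A2 E3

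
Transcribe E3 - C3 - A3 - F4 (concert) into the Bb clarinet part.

F#3 D3 B3 G4

The Bb clarinet sounds a major second below written, so the written part must be a major second above concert — transpose each note up.
E3 gives F#3
C3 gives D3
A3 gives B3
F4 gives G4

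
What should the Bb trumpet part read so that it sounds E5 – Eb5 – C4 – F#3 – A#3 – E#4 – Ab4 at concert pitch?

F#5 F5 D4 G#3 B#3 F##4 Bb4

Written C4 sounds as Bb3 on the Bb trumpet, so concert pitches are written a major second up.
E5 becomes F#5
Eb5 becomes F5
C4 becomes D4
F#3 becomes G#3
A#3 becomes B#3
E#4 becomes F##4
Ab4 becomes Bb4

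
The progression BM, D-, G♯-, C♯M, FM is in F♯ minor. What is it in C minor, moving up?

FM Ab- D- GM CbM

F♯ minor up to C minor is a diminished fifth; each chord root moves by that interval while the quality stays the same.
BM: root B up a diminished fifth → F, giving FM.
D-: root D up a diminished fifth → Ab, giving Ab-.
G♯-: root G♯ up a diminished fifth → D, giving D-.
C♯M: root C♯ up a diminished fifth → G, giving GM.
FM: root F up a diminished fifth → Cb, giving CbM.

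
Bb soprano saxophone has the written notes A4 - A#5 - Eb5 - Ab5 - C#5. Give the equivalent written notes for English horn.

First find concert pitch: the Bb soprano saxophone sounds a major second below written, so A4 A#5 Eb5 Ab5 C#5 sounds G4 G#5 Db5 Gb5 B4.
Then write for English horn: it sounds a perfect fifth below written, so the part must be a perfect fifth above concert.
G4 → D5
G#5 → D#6
Db5 → Ab5
Gb5 → Db6
B4 → F#5

D5 D#6 Ab5 Db6 F#5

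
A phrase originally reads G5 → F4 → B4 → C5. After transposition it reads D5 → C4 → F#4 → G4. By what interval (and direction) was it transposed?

down a perfect fourth

From G5 to D5 is 4 letter names — a fourth of some quality.
D5 to G5 is 5 semitones, which makes it a perfect fourth; the second version is lower, so the direction is down.
Checking another pair — C5 → G4 — gives the same interval.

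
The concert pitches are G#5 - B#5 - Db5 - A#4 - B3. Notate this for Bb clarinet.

A#5 C##6 Eb5 B#4 C#4

The Bb clarinet sounds a major second below written, so the written part must be a major second above concert — transpose each note up.
G#5 → A#5
B#5 → C##6
Db5 → Eb5
A#4 → B#4
B3 → C#4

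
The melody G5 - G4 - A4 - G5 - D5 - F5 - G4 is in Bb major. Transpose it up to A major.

From Bb up to A is a major seventh; apply that to each pitch.
G5 becomes F#6
G4 becomes F#5
A4 becomes G#5
G5 becomes F#6
D5 becomes C#6
F5 becomes E6
G4 becomes F#5

F#6 F#5 G#5 F#6 C#6 E6 F#5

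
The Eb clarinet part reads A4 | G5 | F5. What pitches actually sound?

C5 Bb5 Ab5

Written C4 on the Eb clarinet sounds as Eb4, a minor third higher; apply that shift to every note.
A4 becomes C5
G5 becomes Bb5
F5 becomes Ab5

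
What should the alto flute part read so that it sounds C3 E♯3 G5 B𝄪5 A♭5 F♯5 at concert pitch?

F3 A#3 C6 E##6 Db6 B5

Written C4 sounds as G3 on the alto flute, so concert pitches are written a perfect fourth up.
C3 -> F3
E#3 -> A#3
G5 -> C6
B##5 -> E##6
Ab5 -> Db6
F#5 -> B5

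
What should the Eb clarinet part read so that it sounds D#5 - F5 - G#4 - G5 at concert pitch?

B#4 D5 E#4 E5

The Eb clarinet sounds a minor third above written, so the written part must be a minor third below concert — transpose each note down.
D#5 → B#4
F5 → D5
G#4 → E#4
G5 → E5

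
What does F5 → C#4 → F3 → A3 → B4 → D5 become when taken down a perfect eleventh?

C4 G#2 C2 E2 F#3 A3

F5 -> C4
C#4 -> G#2
F3 -> C2
A3 -> E2
B4 -> F#3
D5 -> A3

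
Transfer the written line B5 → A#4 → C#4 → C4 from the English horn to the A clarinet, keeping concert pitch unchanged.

G5 F#4 A3 Ab3

First find concert pitch: the English horn sounds a perfect fifth below written, so B5 A#4 C#4 C4 sounds E5 D#4 F#3 F3.
Then write for A clarinet: it sounds a minor third below written, so the part must be a minor third above concert.
E5 → G5
D#4 → F#4
F#3 → A3
F3 → Ab3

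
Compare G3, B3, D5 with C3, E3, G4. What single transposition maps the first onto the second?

down a perfect fifth

Take the first pair: G3 → C3. G to C spans 5 letter names, so the interval is some kind of fifth.
C3 to G3 is 7 semitones, which makes it a perfect fifth; the second version is lower, so the direction is down.
Checking another pair — D5 → G4 — gives the same interval.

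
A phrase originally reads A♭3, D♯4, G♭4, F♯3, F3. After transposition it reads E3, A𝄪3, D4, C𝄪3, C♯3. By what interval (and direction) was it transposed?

down a diminished fourth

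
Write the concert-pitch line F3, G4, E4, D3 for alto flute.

Bb3 C5 A4 G3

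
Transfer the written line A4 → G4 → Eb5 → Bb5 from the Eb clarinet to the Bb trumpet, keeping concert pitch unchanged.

D5 C5 Ab5 Eb6

First find concert pitch: the Eb clarinet sounds a minor third above written, so A4 G4 Eb5 Bb5 sounds C5 Bb4 Gb5 Db6.
Then write for Bb trumpet: it sounds a major second below written, so the part must be a major second above concert.
C5 → D5
Bb4 → C5
Gb5 → Ab5
Db6 → Eb6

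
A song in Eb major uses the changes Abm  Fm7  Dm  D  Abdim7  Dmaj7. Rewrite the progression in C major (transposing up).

Fm Dm7 Bm B Fdim7 Bmaj7

Eb major up to C major is a major sixth; each chord root moves by that interval while the quality stays the same.
Abm: root Ab up a major sixth → F, giving Fm.
Fm7: root F up a major sixth → D, giving Dm7.
Dm: root D up a major sixth → B, giving Bm.
D: root D up a major sixth → B, giving B.
Abdim7: root Ab up a major sixth → F, giving Fdim7.
Dmaj7: root D up a major sixth → B, giving Bmaj7.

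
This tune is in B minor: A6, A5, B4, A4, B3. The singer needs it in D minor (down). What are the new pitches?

From B down to D is a major sixth; apply that to each pitch.
A6 → C6
A5 → C5
B4 → D4
A4 → C4
B3 → D3

C6 C5 D4 C4 D3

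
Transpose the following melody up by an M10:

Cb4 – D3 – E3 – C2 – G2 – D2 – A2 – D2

Cb4 becomes Eb5
D3 becomes F#4
E3 becomes G#4
C2 becomes E3
G2 becomes B3
D2 becomes F#3
A2 becomes C#4
D2 becomes F#3

Eb5 F#4 G#4 E3 B3 F#3 C#4 F#3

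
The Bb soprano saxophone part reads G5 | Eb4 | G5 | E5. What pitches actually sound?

F5 Db4 F5 D5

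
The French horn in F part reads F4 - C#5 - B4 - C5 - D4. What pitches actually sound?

The French horn in F sounds a perfect fifth below written, so transpose each written note down a perfect fifth.
F4 gives Bb3
C#5 gives F#4
B4 gives E4
C5 gives F4
D4 gives G3

Bb3 F#4 E4 F4 G3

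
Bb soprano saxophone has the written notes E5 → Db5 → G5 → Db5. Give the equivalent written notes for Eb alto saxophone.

First find concert pitch: the Bb soprano saxophone sounds a major second below written, so E5 Db5 G5 Db5 sounds D5 Cb5 F5 Cb5.
Then write for Eb alto saxophone: it sounds a major sixth below written, so the part must be a major sixth above concert.
D5 → B5
Cb5 → Ab5
F5 → D6
Cb5 → Ab5

B5 Ab5 D6 Ab5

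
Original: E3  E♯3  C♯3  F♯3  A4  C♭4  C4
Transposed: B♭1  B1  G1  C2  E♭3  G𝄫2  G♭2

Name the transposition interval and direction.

From E3 to Bb1 is 11 letter names — an eleventh of some quality.
Bb1 to E3 is 18 semitones, which makes it an augmented eleventh; the second version is lower, so the direction is down.
Checking another pair — C4 → Gb2 — gives the same interval.

down an augmented eleventh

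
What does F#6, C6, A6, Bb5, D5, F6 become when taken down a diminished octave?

F##5 C#5 A#5 B4 D#4 F#5

A diminished octave down from F#6 gives F##5.
A diminished octave down from C6 gives C#5.
A6 down a diminished octave is A#5.
Bb5: an octave down reaches B, and 11 semitones makes it B4.
A diminished octave down from D5 gives D#4.
F6: an octave down reaches F, and 11 semitones makes it F#5.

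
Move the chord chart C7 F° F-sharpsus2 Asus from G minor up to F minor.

Bb7 Eb° Esus2 Gsus

G minor up to F minor is a minor seventh; each chord root moves by that interval while the quality stays the same.
C7: root C up a minor seventh → Bb, giving Bb7.
F°: root F up a minor seventh → Eb, giving Eb°.
F-sharpsus2: root F-sharp up a minor seventh → E, giving Esus2.
Asus: root A up a minor seventh → G, giving Gsus.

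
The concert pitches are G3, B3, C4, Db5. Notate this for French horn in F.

Written C4 sounds as F3 on the French horn in F, so concert pitches are written a perfect fifth up.
G3 → D4
B3 → F#4
C4 → G4
Db5 → Ab5

D4 F#4 G4 Ab5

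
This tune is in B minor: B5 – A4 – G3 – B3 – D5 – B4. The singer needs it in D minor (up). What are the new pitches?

D6 C5 Bb3 D4 F5 D5

From B up to D is a minor third; apply that to each pitch.
B5 → D6
A4 → C5
G3 → Bb3
B3 → D4
D5 → F5
B4 → D5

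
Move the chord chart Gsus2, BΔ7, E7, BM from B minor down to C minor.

Absus2 CΔ7 F7 CM

B minor down to C minor is a major seventh; each chord root moves by that interval while the quality stays the same.
Gsus2: root G down a major seventh → Ab, giving Absus2.
BΔ7: root B down a major seventh → C, giving CΔ7.
E7: root E down a major seventh → F, giving F7.
BM: root B down a major seventh → C, giving CM.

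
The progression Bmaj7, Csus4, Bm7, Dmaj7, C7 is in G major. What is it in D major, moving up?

F#maj7 Gsus4 F#m7 Amaj7 G7

G major up to D major is a perfect fifth; each chord root moves by that interval while the quality stays the same.
Bmaj7: root B up a perfect fifth → F#, giving F#maj7.
Csus4: root C up a perfect fifth → G, giving Gsus4.
Bm7: root B up a perfect fifth → F#, giving F#m7.
Dmaj7: root D up a perfect fifth → A, giving Amaj7.
C7: root C up a perfect fifth → G, giving G7.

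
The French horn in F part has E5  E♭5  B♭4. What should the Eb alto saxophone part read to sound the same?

F#5 F5 C5

First find concert pitch: the French horn in F sounds a perfect fifth below written, so E5 E♭5 B♭4 sounds A4 Ab4 Eb4.
Then write for Eb alto saxophone: it sounds a major sixth below written, so the part must be a major sixth above concert.
A4 → F#5
Ab4 → F5
Eb4 → C5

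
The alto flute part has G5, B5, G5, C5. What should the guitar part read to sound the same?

First find concert pitch: the alto flute sounds a perfect fourth below written, so G5 B5 G5 C5 sounds D5 F#5 D5 G4.
Then write for guitar: it sounds a perfect octave below written, so the part must be a perfect octave above concert.
D5 → D6
F#5 → F#6
D5 → D6
G4 → G5

D6 F#6 D6 G5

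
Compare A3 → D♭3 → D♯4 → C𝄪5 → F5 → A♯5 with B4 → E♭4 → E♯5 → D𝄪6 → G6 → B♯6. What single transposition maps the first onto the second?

up a major ninth

From A3 to B4 is 9 letter names — a ninth of some quality.
A3 to B4 is 14 semitones, which makes it a major ninth; the second version is higher, so the direction is up.
Checking another pair — A#5 → B#6 — gives the same interval.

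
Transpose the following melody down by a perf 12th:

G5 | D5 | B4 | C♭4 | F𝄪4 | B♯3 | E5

C4 G3 E3 Fb2 B#2 E#2 A3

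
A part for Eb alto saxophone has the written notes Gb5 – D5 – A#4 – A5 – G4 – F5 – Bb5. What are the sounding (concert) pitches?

Written C4 on the Eb alto saxophone sounds as Eb3, a major sixth lower; apply that shift to every note.
Gb5 becomes Bbb4
D5 becomes F4
A#4 becomes C#4
A5 becomes C5
G4 becomes Bb3
F5 becomes Ab4
Bb5 becomes Db5

Bbb4 F4 C#4 C5 Bb3 Ab4 Db5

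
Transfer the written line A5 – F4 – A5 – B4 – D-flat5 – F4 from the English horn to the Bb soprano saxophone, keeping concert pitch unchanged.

First find concert pitch: the English horn sounds a perfect fifth below written, so A5 F4 A5 B4 D-flat5 F4 sounds D5 Bb3 D5 E4 Gb4 Bb3.
Then write for Bb soprano saxophone: it sounds a major second below written, so the part must be a major second above concert.
D5 → E5
Bb3 → C4
D5 → E5
E4 → F#4
Gb4 → Ab4
Bb3 → C4

E5 C4 E5 F#4 Ab4 C4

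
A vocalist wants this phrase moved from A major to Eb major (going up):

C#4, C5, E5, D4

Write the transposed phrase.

G4 Gb5 Bb5 Ab4

A major to Eb major up is a diminished fifth, so every note moves up by that interval.
C#4 gives G4
C5 gives Gb5
E5 gives Bb5
D4 gives Ab4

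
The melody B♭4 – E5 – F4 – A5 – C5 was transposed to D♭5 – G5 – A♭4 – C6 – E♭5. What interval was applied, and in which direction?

up a minor third

From Bb4 to Db5 is 3 letter names — a third of some quality.
Bb4 to Db5 is 3 semitones, which makes it a minor third; the second version is higher, so the direction is up.
Checking another pair — C5 → Eb5 — gives the same interval.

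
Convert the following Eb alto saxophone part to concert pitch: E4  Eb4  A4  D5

G3 Gb3 C4 F4

The Eb alto saxophone sounds a major sixth below written, so transpose each written note down a major sixth.
E4 → G3
Eb4 → Gb3
A4 → C4
D5 → F4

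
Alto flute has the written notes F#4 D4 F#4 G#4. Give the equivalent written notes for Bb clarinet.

First find concert pitch: the alto flute sounds a perfect fourth below written, so F#4 D4 F#4 G#4 sounds C#4 A3 C#4 D#4.
Then write for Bb clarinet: it sounds a major second below written, so the part must be a major second above concert.
C#4 → D#4
A3 → B3
C#4 → D#4
D#4 → E#4

D#4 B3 D#4 E#4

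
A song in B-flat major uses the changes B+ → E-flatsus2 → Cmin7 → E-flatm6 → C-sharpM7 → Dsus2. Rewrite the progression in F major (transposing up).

F#+ Bbsus2 Gmin7 Bbm6 G#M7 Asus2

B-flat major up to F major is a perfect fifth; each chord root moves by that interval while the quality stays the same.
B+: root B up a perfect fifth → F#, giving F#+.
E-flatsus2: root E-flat up a perfect fifth → Bb, giving Bbsus2.
Cmin7: root C up a perfect fifth → G, giving Gmin7.
E-flatm6: root E-flat up a perfect fifth → Bb, giving Bbm6.
C-sharpM7: root C-sharp up a perfect fifth → G#, giving G#M7.
Dsus2: root D up a perfect fifth → A, giving Asus2.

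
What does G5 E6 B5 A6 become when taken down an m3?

E5 C#6 G#5 F#6

G5 becomes E5
E6 becomes C#6
B5 becomes G#5
A6 becomes F#6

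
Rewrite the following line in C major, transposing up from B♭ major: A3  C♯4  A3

From B♭ up to C is a major second; apply that to each pitch.
A3 → B3
C#4 → D#4
A3 → B3

B3 D#4 B3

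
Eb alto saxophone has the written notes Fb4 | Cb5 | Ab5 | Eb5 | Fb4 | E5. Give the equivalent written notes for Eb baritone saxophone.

Fb5 Cb6 Ab6 Eb6 Fb5 E6

First find concert pitch: the Eb alto saxophone sounds a major sixth below written, so Fb4 Cb5 Ab5 Eb5 Fb4 E5 sounds Abb3 Ebb4 Cb5 Gb4 Abb3 G4.
Then write for Eb baritone saxophone: it sounds a major thirteenth below written, so the part must be a major thirteenth above concert.
Abb3 → Fb5
Ebb4 → Cb6
Cb5 → Ab6
Gb4 → Eb6
Abb3 → Fb5
G4 → E6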